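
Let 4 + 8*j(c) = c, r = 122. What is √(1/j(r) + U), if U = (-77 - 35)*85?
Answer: 2*I*√8284721/59 ≈ 97.57*I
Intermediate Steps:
j(c) = -½ + c/8
U = -9520 (U = -112*85 = -9520)
√(1/j(r) + U) = √(1/(-½ + (⅛)*122) - 9520) = √(1/(-½ + 61/4) - 9520) = √(1/(59/4) - 9520) = √(4/59 - 9520) = √(-561676/59) = 2*I*√8284721/59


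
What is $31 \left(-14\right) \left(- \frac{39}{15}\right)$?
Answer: $\frac{5642}{5} \approx 1128.4$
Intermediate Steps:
$31 \left(-14\right) \left(- \frac{39}{15}\right) = - 434 \left(\left(-39\right) \frac{1}{15}\right) = \left(-434\right) \left(- \frac{13}{5}\right) = \frac{5642}{5}$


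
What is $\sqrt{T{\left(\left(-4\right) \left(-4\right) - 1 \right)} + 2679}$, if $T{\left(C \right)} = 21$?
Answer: $30 \sqrt{3} \approx 51.962$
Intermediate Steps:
$\sqrt{T{\left(\left(-4\right) \left(-4\right) - 1 \right)} + 2679} = \sqrt{21 + 2679} = \sqrt{2700} = 30 \sqrt{3}$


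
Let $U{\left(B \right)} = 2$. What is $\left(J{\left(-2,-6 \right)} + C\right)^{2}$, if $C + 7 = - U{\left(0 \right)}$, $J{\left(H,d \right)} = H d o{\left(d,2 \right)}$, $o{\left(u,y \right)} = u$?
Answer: $6561$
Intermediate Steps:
$J{\left(H,d \right)} = H d^{2}$ ($J{\left(H,d \right)} = H d d = H d^{2}$)
$C = -9$ ($C = -7 - 2 = -9$)
$\left(J{\left(-2,-6 \right)} + C\right)^{2} = \left(- 2 \left(-6\right)^{2} - 9\right)^{2} = \left(\left(-2\right) 36 - 9\right)^{2} = \left(-72 - 9\right)^{2} = \left(-81\right)^{2} = 6561$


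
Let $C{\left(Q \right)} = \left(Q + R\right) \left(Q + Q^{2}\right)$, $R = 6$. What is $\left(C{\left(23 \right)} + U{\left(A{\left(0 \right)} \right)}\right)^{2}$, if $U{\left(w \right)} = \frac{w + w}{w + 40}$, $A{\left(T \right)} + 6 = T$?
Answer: $\frac{74054736900}{289} \approx 2.5624 \cdot 10^{8}$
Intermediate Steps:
$A{\left(T \right)} = -6 + T$
$U{\left(w \right)} = \frac{2 w}{40 + w}$
$C{\left(Q \right)} = \left(6 + Q\right) \left(Q + Q^{2}\right)$ ($C{\left(Q \right)} = \left(Q + 6\right) \left(Q + Q^{2}\right) = \left(6 + Q\right) \left(Q + Q^{2}\right)$)
$\left(C{\left(23 \right)} + U{\left(A{\left(0 \right)} \right)}\right)^{2} = \left(23 \left(6 + 23^{2} + 7 \cdot 23\right) + \frac{2 \left(-6 + 0\right)}{40 + \left(-6 + 0\right)}\right)^{2} = \left(23 \left(6 + 529 + 161\right) + 2 \left(-6\right) \frac{1}{40 - 6}\right)^{2} = \left(23 \cdot 696 + 2 \left(-6\right) \frac{1}{34}\right)^{2} = \left(16008 + 2 \left(-6\right) \frac{1}{34}\right)^{2} = \left(16008 - \frac{6}{17}\right)^{2} = \left(\frac{272130}{17}\right)^{2} = \frac{74054736900}{289}$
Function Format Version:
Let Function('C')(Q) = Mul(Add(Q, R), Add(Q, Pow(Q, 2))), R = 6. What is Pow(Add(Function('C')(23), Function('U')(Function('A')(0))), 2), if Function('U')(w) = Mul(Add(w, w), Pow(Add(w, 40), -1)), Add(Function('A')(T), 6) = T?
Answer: Rational(74054736900, 289) ≈ 2.5624e+8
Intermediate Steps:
Function('A')(T) = Add(-6, T)
Function('U')(w) = Mul(2, w, Pow(Add(40, w), -1)) (Function('U')(w) = Mul(Mul(2, w), Pow(Add(40, w), -1)) = Mul(2, w, Pow(Add(40, w), -1)))
Function('C')(Q) = Mul(Add(6, Q), Add(Q, Pow(Q, 2))) (Function('C')(Q) = Mul(Add(Q, 6), Add(Q, Pow(Q, 2))) = Mul(Add(6, Q), Add(Q, Pow(Q, 2))))
Pow(Add(Function('C')(23), Function('U')(Function('A')(0))), 2) = Pow(Add(Mul(23, Add(6, Pow(23, 2), Mul(7, 23))), Mul(2, Add(-6, 0), Pow(Add(40, Add(-6, 0)), -1))), 2) = Pow(Add(Mul(23, Add(6, 529, 161)), Mul(2, -6, Pow(Add(40, -6), -1))), 2) = Pow(Add(Mul(23, 696), Mul(2, -6, Pow(34, -1))), 2) = Pow(Add(16008, Mul(2, -6, Rational(1, 34))), 2) = Pow(Add(16008, Rational(-6, 17)), 2) = Pow(Rational(272130, 17), 2) = Rational(74054736900, 289)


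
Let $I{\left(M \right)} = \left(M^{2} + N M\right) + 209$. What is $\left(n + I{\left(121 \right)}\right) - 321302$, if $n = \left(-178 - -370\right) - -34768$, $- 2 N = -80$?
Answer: $-266652$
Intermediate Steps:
$N = 40$ ($N = \left(- \frac{1}{2}\right) \left(-80\right) = 40$)
$I{\left(M \right)} = 209 + M^{2} + 40 M$ ($I{\left(M \right)} = \left(M^{2} + 40 M\right) + 209 = 209 + M^{2} + 40 M$)
$n = 34960$ ($n = \left(-178 + 370\right) + 34768 = 192 + 34768 = 34960$)
$\left(n + I{\left(121 \right)}\right) - 321302 = \left(34960 + \left(209 + 121^{2} + 40 \cdot 121\right)\right) - 321302 = \left(34960 + \left(209 + 14641 + 4840\right)\right) - 321302 = \left(34960 + 19690\right) - 321302 = 54650 - 321302 = -266652$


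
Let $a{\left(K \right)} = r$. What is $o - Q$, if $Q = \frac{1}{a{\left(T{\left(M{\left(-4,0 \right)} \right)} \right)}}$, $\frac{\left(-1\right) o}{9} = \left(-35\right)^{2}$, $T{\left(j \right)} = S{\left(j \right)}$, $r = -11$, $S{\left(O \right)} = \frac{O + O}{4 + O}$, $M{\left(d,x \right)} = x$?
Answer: $- \frac{121274}{11} \approx -11025.0$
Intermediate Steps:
$S{\left(O \right)} = \frac{2 O}{4 + O}$
$T{\left(j \right)} = \frac{2 j}{4 + j}$
$a{\left(K \right)} = -11$
$o = -11025$ ($o = - 9 \left(-35\right)^{2} = \left(-9\right) 1225 = -11025$)
$Q = - \frac{1}{11}$ ($Q = \frac{1}{-11} = - \frac{1}{11} \approx -0.090909$)
$o - Q = -11025 - - \frac{1}{11} = -11025 + \frac{1}{11} = - \frac{121274}{11}$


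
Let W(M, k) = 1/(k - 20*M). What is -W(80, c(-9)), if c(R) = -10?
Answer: 1/1610 ≈ 0.00062112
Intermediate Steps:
-W(80, c(-9)) = -1/(-10 - 20*80) = -1/(-10 - 1600) = -1/(-1610) = -1*(-1/1610) = 1/1610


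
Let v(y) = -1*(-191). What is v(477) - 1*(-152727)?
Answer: 152918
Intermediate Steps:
v(y) = 191
v(477) - 1*(-152727) = 191 - 1*(-152727) = 191 + 152727 = 152918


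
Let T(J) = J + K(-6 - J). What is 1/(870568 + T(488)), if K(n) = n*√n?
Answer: 108882/94857388615 + 247*I*√494/379429554460 ≈ 1.1478e-6 + 1.4469e-8*I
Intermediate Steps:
K(n) = n^(3/2)
T(J) = J + (-6 - J)^(3/2)
1/(870568 + T(488)) = 1/(870568 + (488 + (-6 - 1*488)^(3/2))) = 1/(870568 + (488 + (-6 - 488)^(3/2))) = 1/(870568 + (488 + (-494)^(3/2))) = 1/(870568 + (488 - 494*I*√494)) = 1/(871056 - 494*I*√494)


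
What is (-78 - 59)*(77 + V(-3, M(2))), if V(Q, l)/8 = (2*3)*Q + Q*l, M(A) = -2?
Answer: 2603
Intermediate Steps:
V(Q, l) = 48*Q + 8*Q*l (V(Q, l) = 8*((2*3)*Q + Q*l) = 8*(6*Q + Q*l) = 48*Q + 8*Q*l)
(-78 - 59)*(77 + V(-3, M(2))) = (-78 - 59)*(77 + 8*(-3)*(6 - 2)) = -137*(77 + 8*(-3)*4) = -137*(77 - 96) = -137*(-19) = 2603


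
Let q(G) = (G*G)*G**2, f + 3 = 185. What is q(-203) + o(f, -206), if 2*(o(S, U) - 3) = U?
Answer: 1698181581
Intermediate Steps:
f = 182 (f = -3 + 185 = 182)
o(S, U) = 3 + U/2
q(G) = G**4 (q(G) = G**2*G**2 = G**4)
q(-203) + o(f, -206) = (-203)**4 + (3 + (1/2)*(-206)) = 1698181681 + (3 - 103) = 1698181681 - 100 = 1698181581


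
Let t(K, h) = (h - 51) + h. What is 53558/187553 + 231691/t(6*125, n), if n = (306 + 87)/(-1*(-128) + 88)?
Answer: -1564265000038/319777865 ≈ -4891.7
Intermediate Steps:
n = 131/72 (n = 393/(128 + 88) = 393/216 = 393*(1/216) = 131/72 ≈ 1.8194)
t(K, h) = -51 + 2*h (t(K, h) = (-51 + h) + h = -51 + 2*h)
53558/187553 + 231691/t(6*125, n) = 53558/187553 + 231691/(-51 + 2*(131/72)) = 53558*(1/187553) + 231691/(-51 + 131/36) = 53558/187553 + 231691/(-1705/36) = 53558/187553 + 231691*(-36/1705) = 53558/187553 - 8340876/1705 = -1564265000038/319777865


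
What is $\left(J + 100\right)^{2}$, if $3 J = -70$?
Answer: $\frac{52900}{9} \approx 5877.8$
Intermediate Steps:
$J = - \frac{70}{3}$ ($J = \frac{1}{3} \left(-70\right) = - \frac{70}{3} \approx -23.333$)
$\left(J + 100\right)^{2} = \left(- \frac{70}{3} + 100\right)^{2} = \left(\frac{230}{3}\right)^{2} = \frac{52900}{9}$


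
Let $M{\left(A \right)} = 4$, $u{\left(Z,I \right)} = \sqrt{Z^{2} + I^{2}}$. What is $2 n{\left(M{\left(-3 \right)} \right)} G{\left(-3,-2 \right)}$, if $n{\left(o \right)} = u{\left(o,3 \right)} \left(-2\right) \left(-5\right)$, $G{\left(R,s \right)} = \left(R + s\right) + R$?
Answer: $-800$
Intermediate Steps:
$u{\left(Z,I \right)} = \sqrt{I^{2} + Z^{2}}$
$G{\left(R,s \right)} = s + 2 R$
$n{\left(o \right)} = 10 \sqrt{9 + o^{2}}$ ($n{\left(o \right)} = \sqrt{3^{2} + o^{2}} \left(-2\right) \left(-5\right) = \sqrt{9 + o^{2}} \left(-2\right) \left(-5\right) = - 2 \sqrt{9 + o^{2}} \left(-5\right) = 10 \sqrt{9 + o^{2}}$)
$2 n{\left(M{\left(-3 \right)} \right)} G{\left(-3,-2 \right)} = 2 \cdot 10 \sqrt{9 + 4^{2}} \left(-2 + 2 \left(-3\right)\right) = 2 \cdot 10 \sqrt{9 + 16} \left(-2 - 6\right) = 2 \cdot 10 \sqrt{25} \left(-8\right) = 2 \cdot 10 \cdot 5 \left(-8\right) = 2 \cdot 50 \left(-8\right) = 100 \left(-8\right) = -800$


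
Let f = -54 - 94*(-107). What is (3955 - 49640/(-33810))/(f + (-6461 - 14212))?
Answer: -13376819/36071889 ≈ -0.37084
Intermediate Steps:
f = 10004 (f = -54 + 10058 = 10004)
(3955 - 49640/(-33810))/(f + (-6461 - 14212)) = (3955 - 49640/(-33810))/(10004 + (-6461 - 14212)) = (3955 - 49640*(-1/33810))/(10004 - 20673) = (3955 + 4964/3381)/(-10669) = (13376819/3381)*(-1/10669) = -13376819/36071889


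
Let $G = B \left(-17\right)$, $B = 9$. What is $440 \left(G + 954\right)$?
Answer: $352440$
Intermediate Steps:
$G = -153$ ($G = 9 \left(-17\right) = -153$)
$440 \left(G + 954\right) = 440 \left(-153 + 954\right) = 440 \cdot 801 = 352440$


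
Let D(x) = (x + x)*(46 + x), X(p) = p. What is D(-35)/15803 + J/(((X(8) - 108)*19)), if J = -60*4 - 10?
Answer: 49755/600514 ≈ 0.082854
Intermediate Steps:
D(x) = 2*x*(46 + x) (D(x) = (2*x)*(46 + x) = 2*x*(46 + x))
J = -250 (J = -240 - 10 = -250)
D(-35)/15803 + J/(((X(8) - 108)*19)) = (2*(-35)*(46 - 35))/15803 - 250*1/(19*(8 - 108)) = (2*(-35)*11)*(1/15803) - 250/((-100*19)) = -770*1/15803 - 250/(-1900) = -770/15803 - 250*(-1/1900) = -770/15803 + 5/38 = 49755/600514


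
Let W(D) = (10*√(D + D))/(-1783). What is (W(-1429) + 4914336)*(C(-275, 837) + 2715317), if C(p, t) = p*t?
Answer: 12212822795712 - 24851420*I*√2858/1783 ≈ 1.2213e+13 - 7.4513e+5*I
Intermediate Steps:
W(D) = -10*√2*√D/1783 (W(D) = (10*√(2*D))*(-1/1783) = (10*(√2*√D))*(-1/1783) = (10*√2*√D)*(-1/1783) = -10*√2*√D/1783)
(W(-1429) + 4914336)*(C(-275, 837) + 2715317) = (-10*√2*√(-1429)/1783 + 4914336)*(-275*837 + 2715317) = (-10*√2*I*√1429/1783 + 4914336)*(-230175 + 2715317) = (-10*I*√2858/1783 + 4914336)*2485142 = (4914336 - 10*I*√2858/1783)*2485142 = 12212822795712 - 24851420*I*√2858/1783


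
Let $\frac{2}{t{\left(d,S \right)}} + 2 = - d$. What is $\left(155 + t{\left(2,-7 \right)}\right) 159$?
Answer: $\frac{49131}{2} \approx 24566.0$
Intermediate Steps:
$t{\left(d,S \right)} = \frac{2}{-2 - d}$
$\left(155 + t{\left(2,-7 \right)}\right) 159 = \left(155 - \frac{2}{2 + 2}\right) 159 = \left(155 - \frac{2}{4}\right) 159 = \left(155 - \frac{1}{2}\right) 159 = \frac{309}{2} \cdot 159 = \frac{49131}{2}$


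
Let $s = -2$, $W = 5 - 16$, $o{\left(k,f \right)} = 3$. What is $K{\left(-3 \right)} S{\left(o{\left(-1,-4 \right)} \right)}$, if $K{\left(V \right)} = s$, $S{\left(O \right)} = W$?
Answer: $22$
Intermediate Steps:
$W = -11$
$S{\left(O \right)} = -11$
$K{\left(V \right)} = -2$
$K{\left(-3 \right)} S{\left(o{\left(-1,-4 \right)} \right)} = \left(-2\right) \left(-11\right) = 22$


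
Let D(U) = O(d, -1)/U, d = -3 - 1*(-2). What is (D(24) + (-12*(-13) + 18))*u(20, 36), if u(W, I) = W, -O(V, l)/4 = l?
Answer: 10450/3 ≈ 3483.3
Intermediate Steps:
d = -1 (d = -3 + 2 = -1)
O(V, l) = -4*l
D(U) = 4/U (D(U) = (-4*(-1))/U = 4/U)
(D(24) + (-12*(-13) + 18))*u(20, 36) = (4/24 + (-12*(-13) + 18))*20 = (4*(1/24) + (156 + 18))*20 = (⅙ + 174)*20 = (1045/6)*20 = 10450/3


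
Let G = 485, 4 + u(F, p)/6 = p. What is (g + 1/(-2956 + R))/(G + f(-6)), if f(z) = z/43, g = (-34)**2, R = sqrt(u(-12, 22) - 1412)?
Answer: 108602503703/45551103690 - 43*I*sqrt(326)/91102207380 ≈ 2.3842 - 8.5221e-9*I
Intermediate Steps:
u(F, p) = -24 + 6*p
R = 2*I*sqrt(326) (R = sqrt((-24 + 6*22) - 1412) = sqrt((-24 + 132) - 1412) = sqrt(108 - 1412) = sqrt(-1304) = 2*I*sqrt(326) ≈ 36.111*I)
g = 1156
f(z) = z/43 (f(z) = z*(1/43) = z/43)
(g + 1/(-2956 + R))/(G + f(-6)) = (1156 + 1/(-2956 + 2*I*sqrt(326)))/(485 + (1/43)*(-6)) = (1156 + 1/(-2956 + 2*I*sqrt(326)))/(485 - 6/43) = (1156 + 1/(-2956 + 2*I*sqrt(326)))/(20849/43) = (1156 + 1/(-2956 + 2*I*sqrt(326)))*(43/20849) = 49708/20849 + 43/(20849*(-2956 + 2*I*sqrt(326)))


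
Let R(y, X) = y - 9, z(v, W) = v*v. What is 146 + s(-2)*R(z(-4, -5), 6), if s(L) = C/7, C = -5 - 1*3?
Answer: 138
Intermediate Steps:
z(v, W) = v²
R(y, X) = -9 + y
C = -8 (C = -5 - 3 = -8)
s(L) = -8/7
146 + s(-2)*R(z(-4, -5), 6) = 146 - 8*(-9 + (-4)²)/7 = 146 - 8*(-9 + 16)/7 = 146 - 8/7*7 = 146 - 8 = 138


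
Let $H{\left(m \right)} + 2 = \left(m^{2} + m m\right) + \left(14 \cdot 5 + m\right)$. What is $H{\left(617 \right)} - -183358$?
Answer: $945421$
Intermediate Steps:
$H{\left(m \right)} = 68 + m + 2 m^{2}$ ($H{\left(m \right)} = -2 + \left(\left(m^{2} + m m\right) + \left(14 \cdot 5 + m\right)\right) = -2 + \left(\left(m^{2} + m^{2}\right) + \left(70 + m\right)\right) = -2 + \left(2 m^{2} + \left(70 + m\right)\right) = -2 + \left(70 + m + 2 m^{2}\right) = 68 + m + 2 m^{2}$)
$H{\left(617 \right)} - -183358 = \left(68 + 617 + 2 \cdot 617^{2}\right) - -183358 = \left(68 + 617 + 2 \cdot 380689\right) + 183358 = \left(68 + 617 + 761378\right) + 183358 = 762063 + 183358 = 945421$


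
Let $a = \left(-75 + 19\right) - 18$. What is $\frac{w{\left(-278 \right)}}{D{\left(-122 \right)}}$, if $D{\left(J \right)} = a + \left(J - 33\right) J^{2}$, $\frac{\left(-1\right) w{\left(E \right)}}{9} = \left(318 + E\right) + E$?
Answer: $- \frac{1071}{1153547} \approx -0.00092844$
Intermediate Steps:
$w{\left(E \right)} = -2862 - 18 E$ ($w{\left(E \right)} = - 9 \left(\left(318 + E\right) + E\right) = - 9 \left(318 + 2 E\right) = -2862 - 18 E$)
$a = -74$ ($a = -56 - 18 = -74$)
$D{\left(J \right)} = -74 + J^{2} \left(-33 + J\right)$ ($D{\left(J \right)} = -74 + \left(J - 33\right) J^{2} = -74 + \left(-33 + J\right) J^{2} = -74 + J^{2} \left(-33 + J\right)$)
$\frac{w{\left(-278 \right)}}{D{\left(-122 \right)}} = \frac{-2862 - -5004}{-74 + \left(-122\right)^{3} - 33 \left(-122\right)^{2}} = \frac{-2862 + 5004}{-74 - 1815848 - 491172} = \frac{2142}{-74 - 1815848 - 491172} = \frac{2142}{-2307094} = 2142 \left(- \frac{1}{2307094}\right) = - \frac{1071}{1153547}$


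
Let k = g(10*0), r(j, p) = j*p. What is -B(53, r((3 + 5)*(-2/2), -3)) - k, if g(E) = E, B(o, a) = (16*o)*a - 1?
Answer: -20351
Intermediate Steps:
B(o, a) = -1 + 16*a*o (B(o, a) = 16*a*o - 1 = -1 + 16*a*o)
k = 0 (k = 10*0 = 0)
-B(53, r((3 + 5)*(-2/2), -3)) - k = -(-1 + 16*(((3 + 5)*(-2/2))*(-3))*53) - 1*0 = -(-1 + 16*((8*(-2*1/2))*(-3))*53) + 0 = -(-1 + 16*((8*(-1))*(-3))*53) + 0 = -(-1 + 16*(-8*(-3))*53) + 0 = -(-1 + 16*24*53) + 0 = -(-1 + 20352) + 0 = -1*20351 + 0 = -20351 + 0 = -20351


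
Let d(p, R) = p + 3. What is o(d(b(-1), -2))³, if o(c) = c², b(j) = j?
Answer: 64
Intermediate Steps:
d(p, R) = 3 + p
o(d(b(-1), -2))³ = ((3 - 1)²)³ = (2²)³ = 4³ = 64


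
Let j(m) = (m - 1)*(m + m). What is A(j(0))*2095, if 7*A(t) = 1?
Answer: 2095/7 ≈ 299.29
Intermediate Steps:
j(m) = 2*m*(-1 + m) (j(m) = (-1 + m)*(2*m) = 2*m*(-1 + m))
A(t) = ⅐ (A(t) = (⅐)*1 = ⅐)
A(j(0))*2095 = (⅐)*2095 = 2095/7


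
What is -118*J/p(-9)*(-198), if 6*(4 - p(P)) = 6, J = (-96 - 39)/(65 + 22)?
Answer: -350460/29 ≈ -12085.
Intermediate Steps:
J = -45/29 (J = -135/87 = -135*1/87 = -45/29 ≈ -1.5517)
p(P) = 3 (p(P) = 4 - ⅙*6 = 4 - 1 = 3)
-118*J/p(-9)*(-198) = -(-5310)/(29*3)*(-198) = -118*(-15/29)*(-198) = (1770/29)*(-198) = -350460/29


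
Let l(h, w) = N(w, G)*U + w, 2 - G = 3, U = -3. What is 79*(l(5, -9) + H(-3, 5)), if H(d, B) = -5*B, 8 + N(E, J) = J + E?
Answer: 1580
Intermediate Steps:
G = -1 (G = 2 - 1*3 = 2 - 3 = -1)
N(E, J) = -8 + E + J (N(E, J) = -8 + (J + E) = -8 + (E + J) = -8 + E + J)
l(h, w) = 27 - 2*w (l(h, w) = (-8 + w - 1)*(-3) + w = (-9 + w)*(-3) + w = (27 - 3*w) + w = 27 - 2*w)
79*(l(5, -9) + H(-3, 5)) = 79*((27 - 2*(-9)) - 5*5) = 79*((27 + 18) - 25) = 79*(45 - 25) = 79*20 = 1580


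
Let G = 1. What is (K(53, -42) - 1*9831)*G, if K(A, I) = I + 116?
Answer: -9757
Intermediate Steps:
K(A, I) = 116 + I
(K(53, -42) - 1*9831)*G = ((116 - 42) - 1*9831)*1 = (74 - 9831)*1 = -9757*1 = -9757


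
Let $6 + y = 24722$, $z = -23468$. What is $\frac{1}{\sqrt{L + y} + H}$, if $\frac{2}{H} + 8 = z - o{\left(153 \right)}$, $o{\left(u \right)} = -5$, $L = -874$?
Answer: $\frac{23471}{6567133952559} + \frac{550887841 \sqrt{23842}}{13134267905118} \approx 0.0064763$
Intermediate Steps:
$y = 24716$ ($y = -6 + 24722 = 24716$)
$H = - \frac{2}{23471}$ ($H = \frac{2}{-8 - 23463} = \frac{2}{-23471} = 2 \left(- \frac{1}{23471}\right) = - \frac{2}{23471} \approx -8.5212 \cdot 10^{-5}$)
$\frac{1}{\sqrt{L + y} + H} = \frac{1}{\sqrt{-874 + 24716} - \frac{2}{23471}} = \frac{1}{\sqrt{23842} - \frac{2}{23471}} = \frac{1}{- \frac{2}{23471} + \sqrt{23842}}$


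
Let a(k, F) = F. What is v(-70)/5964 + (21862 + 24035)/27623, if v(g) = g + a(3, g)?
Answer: 9637946/5883699 ≈ 1.6381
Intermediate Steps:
v(g) = 2*g (v(g) = g + g = 2*g)
v(-70)/5964 + (21862 + 24035)/27623 = (2*(-70))/5964 + (21862 + 24035)/27623 = -140*1/5964 + 45897*(1/27623) = -5/213 + 45897/27623 = 9637946/5883699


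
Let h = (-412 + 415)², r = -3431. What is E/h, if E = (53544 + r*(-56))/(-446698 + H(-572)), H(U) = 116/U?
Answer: -35132240/574900587 ≈ -0.061110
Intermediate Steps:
h = 9 (h = 3² = 9)
E = -35132240/63877843 (E = (53544 - 3431*(-56))/(-446698 + 116/(-572)) = (53544 + 192136)/(-446698 + 116*(-1/572)) = 245680/(-446698 - 29/143) = 245680/(-63877843/143) = 245680*(-143/63877843) = -35132240/63877843 ≈ -0.54999)
E/h = -35132240/63877843/9 = -35132240/63877843*⅑ = -35132240/574900587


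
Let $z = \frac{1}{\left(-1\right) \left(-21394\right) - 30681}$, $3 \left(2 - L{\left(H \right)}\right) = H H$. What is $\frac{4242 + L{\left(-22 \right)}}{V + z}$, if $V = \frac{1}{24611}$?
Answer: $- \frac{699857937134}{11493} \approx -6.0894 \cdot 10^{7}$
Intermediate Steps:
$L{\left(H \right)} = 2 - \frac{H^{2}}{3}$ ($L{\left(H \right)} = 2 - \frac{H H}{3} = 2 - \frac{H^{2}}{3}$)
$V = \frac{1}{24611} \approx 4.0632 \cdot 10^{-5}$
$z = - \frac{1}{9287}$ ($z = \frac{1}{21394 - 30681} = \frac{1}{-9287} = - \frac{1}{9287} \approx -0.00010768$)
$\frac{4242 + L{\left(-22 \right)}}{V + z} = \frac{4242 + \left(2 - \frac{\left(-22\right)^{2}}{3}\right)}{\frac{1}{24611} - \frac{1}{9287}} = \frac{4242 + \left(2 - \frac{484}{3}\right)}{- \frac{15324}{228562357}} = \left(4242 + \left(2 - \frac{484}{3}\right)\right) \left(- \frac{228562357}{15324}\right) = \left(4242 - \frac{478}{3}\right) \left(- \frac{228562357}{15324}\right) = \frac{12248}{3} \left(- \frac{228562357}{15324}\right) = - \frac{699857937134}{11493}$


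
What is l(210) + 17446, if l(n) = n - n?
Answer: 17446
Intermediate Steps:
l(n) = 0
l(210) + 17446 = 0 + 17446 = 17446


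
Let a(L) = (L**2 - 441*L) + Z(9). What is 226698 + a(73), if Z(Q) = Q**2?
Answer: 199915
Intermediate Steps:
a(L) = 81 + L**2 - 441*L (a(L) = (L**2 - 441*L) + 9**2 = (L**2 - 441*L) + 81 = 81 + L**2 - 441*L)
226698 + a(73) = 226698 + (81 + 73**2 - 441*73) = 226698 + (81 + 5329 - 32193) = 226698 - 26783 = 199915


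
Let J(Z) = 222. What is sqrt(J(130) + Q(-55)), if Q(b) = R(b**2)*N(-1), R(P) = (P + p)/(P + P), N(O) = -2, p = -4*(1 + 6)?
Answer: sqrt(668553)/55 ≈ 14.866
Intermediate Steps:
p = -28 (p = -4*7 = -28)
R(P) = (-28 + P)/(2*P) (R(P) = (P - 28)/(P + P) = (-28 + P)/((2*P)) = (-28 + P)*(1/(2*P)) = (-28 + P)/(2*P))
Q(b) = -(-28 + b**2)/b**2 (Q(b) = ((-28 + b**2)/(2*(b**2)))*(-2) = ((-28 + b**2)/(2*b**2))*(-2) = -(-28 + b**2)/b**2)
sqrt(J(130) + Q(-55)) = sqrt(222 + (-1 + 28/(-55)**2)) = sqrt(222 + (-1 + 28*(1/3025))) = sqrt(222 + (-1 + 28/3025)) = sqrt(222 - 2997/3025) = sqrt(668553/3025) = sqrt(668553)/55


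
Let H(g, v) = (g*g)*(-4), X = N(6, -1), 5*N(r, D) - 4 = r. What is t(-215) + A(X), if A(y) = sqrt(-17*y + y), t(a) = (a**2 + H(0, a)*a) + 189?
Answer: 46414 + 4*I*sqrt(2) ≈ 46414.0 + 5.6569*I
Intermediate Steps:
N(r, D) = 4/5 + r/5
X = 2 (X = 4/5 + (1/5)*6 = 4/5 + 6/5 = 2)
H(g, v) = -4*g**2 (H(g, v) = g**2*(-4) = -4*g**2)
t(a) = 189 + a**2 (t(a) = (a**2 + (-4*0**2)*a) + 189 = (a**2 + (-4*0)*a) + 189 = (a**2 + 0*a) + 189 = (a**2 + 0) + 189 = a**2 + 189 = 189 + a**2)
A(y) = 4*sqrt(-y) (A(y) = sqrt(-16*y) = 4*sqrt(-y))
t(-215) + A(X) = (189 + (-215)**2) + 4*sqrt(-1*2) = (189 + 46225) + 4*sqrt(-2) = 46414 + 4*(I*sqrt(2)) = 46414 + 4*I*sqrt(2)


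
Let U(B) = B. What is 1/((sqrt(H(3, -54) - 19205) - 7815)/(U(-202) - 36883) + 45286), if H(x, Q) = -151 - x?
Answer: 62281999950625/2820515774580784984 + 333765*I*sqrt(239)/2820515774580784984 ≈ 2.2082e-5 + 1.8294e-12*I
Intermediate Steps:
1/((sqrt(H(3, -54) - 19205) - 7815)/(U(-202) - 36883) + 45286) = 1/((sqrt((-151 - 1*3) - 19205) - 7815)/(-202 - 36883) + 45286) = 1/((sqrt((-151 - 3) - 19205) - 7815)/(-37085) + 45286) = 1/((sqrt(-154 - 19205) - 7815)*(-1/37085) + 45286) = 1/((sqrt(-19359) - 7815)*(-1/37085) + 45286) = 1/((9*I*sqrt(239) - 7815)*(-1/37085) + 45286) = 1/((-7815 + 9*I*sqrt(239))*(-1/37085) + 45286) = 1/((1563/7417 - 9*I*sqrt(239)/37085) + 45286) = 1/(335887825/7417 - 9*I*sqrt(239)/37085)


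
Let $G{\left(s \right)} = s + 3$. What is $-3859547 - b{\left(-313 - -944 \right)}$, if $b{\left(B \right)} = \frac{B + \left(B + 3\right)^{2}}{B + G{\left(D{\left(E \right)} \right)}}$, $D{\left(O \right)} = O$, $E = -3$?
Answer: $- \frac{2435776744}{631} \approx -3.8602 \cdot 10^{6}$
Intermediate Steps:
$G{\left(s \right)} = 3 + s$
$b{\left(B \right)} = \frac{B + \left(3 + B\right)^{2}}{B}$ ($b{\left(B \right)} = \frac{B + \left(B + 3\right)^{2}}{B + \left(3 - 3\right)} = \frac{B + \left(3 + B\right)^{2}}{B + 0} = \frac{B + \left(3 + B\right)^{2}}{B}$)
$-3859547 - b{\left(-313 - -944 \right)} = -3859547 - \frac{\left(-313 - -944\right) + \left(3 - -631\right)^{2}}{-313 - -944} = -3859547 - \frac{\left(-313 + 944\right) + \left(3 + \left(-313 + 944\right)\right)^{2}}{-313 + 944} = -3859547 - \frac{631 + \left(3 + 631\right)^{2}}{631} = -3859547 - \frac{631 + 634^{2}}{631} = -3859547 - \frac{631 + 401956}{631} = -3859547 - \frac{1}{631} \cdot 402587 = -3859547 - \frac{402587}{631} = - \frac{2435776744}{631}$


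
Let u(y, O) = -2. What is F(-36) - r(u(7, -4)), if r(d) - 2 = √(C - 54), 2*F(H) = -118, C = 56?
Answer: -61 - √2 ≈ -62.414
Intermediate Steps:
F(H) = -59 (F(H) = (½)*(-118) = -59)
r(d) = 2 + √2 (r(d) = 2 + √(56 - 54) = 2 + √2)
F(-36) - r(u(7, -4)) = -59 - (2 + √2) = -59 + (-2 - √2) = -61 - √2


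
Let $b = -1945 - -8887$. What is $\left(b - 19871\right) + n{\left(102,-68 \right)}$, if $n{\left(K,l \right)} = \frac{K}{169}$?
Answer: $- \frac{2184899}{169} \approx -12928.0$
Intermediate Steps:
$b = 6942$ ($b = -1945 + 8887 = 6942$)
$n{\left(K,l \right)} = \frac{K}{169}$ ($n{\left(K,l \right)} = K \frac{1}{169} = \frac{K}{169}$)
$\left(b - 19871\right) + n{\left(102,-68 \right)} = \left(6942 - 19871\right) + \frac{1}{169} \cdot 102 = -12929 + \frac{102}{169} = - \frac{2184899}{169}$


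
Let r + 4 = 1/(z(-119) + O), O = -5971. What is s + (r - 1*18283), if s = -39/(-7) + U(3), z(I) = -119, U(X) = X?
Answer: -15902233/870 ≈ -18278.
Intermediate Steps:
r = -24361/6090 (r = -4 + 1/(-119 - 5971) = -4 + 1/(-6090) = -4 - 1/6090 = -24361/6090 ≈ -4.0002)
s = 60/7 (s = -39/(-7) + 3 = -39*(-⅐) + 3 = 39/7 + 3 = 60/7 ≈ 8.5714)
s + (r - 1*18283) = 60/7 + (-24361/6090 - 1*18283) = 60/7 + (-24361/6090 - 18283) = 60/7 - 111367831/6090 = -15902233/870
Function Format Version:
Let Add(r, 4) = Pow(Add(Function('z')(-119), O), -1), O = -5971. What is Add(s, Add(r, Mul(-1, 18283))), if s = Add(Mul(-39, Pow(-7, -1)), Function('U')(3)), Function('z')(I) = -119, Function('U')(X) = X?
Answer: Rational(-15902233, 870) ≈ -18278.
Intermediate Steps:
r = Rational(-24361, 6090) (r = Add(-4, Pow(Add(-119, -5971), -1)) = Add(-4, Pow(-6090, -1)) = Add(-4, Rational(-1, 6090)) = Rational(-24361, 6090) ≈ -4.0002)
s = Rational(60, 7) (s = Add(Mul(-39, Pow(-7, -1)), 3) = Add(Mul(-39, Rational(-1, 7)), 3) = Add(Rational(39, 7), 3) = Rational(60, 7) ≈ 8.5714)
Add(s, Add(r, Mul(-1, 18283))) = Add(Rational(60, 7), Add(Rational(-24361, 6090), Mul(-1, 18283))) = Add(Rational(60, 7), Add(Rational(-24361, 6090), -18283)) = Add(Rational(60, 7), Rational(-111367831, 6090)) = Rational(-15902233, 870)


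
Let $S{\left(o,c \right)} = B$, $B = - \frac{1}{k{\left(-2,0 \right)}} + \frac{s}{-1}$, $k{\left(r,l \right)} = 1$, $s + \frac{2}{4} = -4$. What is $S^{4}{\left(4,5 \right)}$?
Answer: $\frac{2401}{16} \approx 150.06$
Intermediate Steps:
$s = - \frac{9}{2}$ ($s = - \frac{1}{2} - 4 = - \frac{9}{2} \approx -4.5$)
$B = \frac{7}{2}$ ($B = - 1^{-1} - \frac{9}{2 \left(-1\right)} = \left(-1\right) 1 - - \frac{9}{2} = -1 + \frac{9}{2} = \frac{7}{2} \approx 3.5$)
$S{\left(o,c \right)} = \frac{7}{2}$
$S^{4}{\left(4,5 \right)} = \left(\frac{7}{2}\right)^{4} = \frac{2401}{16}$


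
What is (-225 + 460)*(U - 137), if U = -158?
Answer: -69325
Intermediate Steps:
(-225 + 460)*(U - 137) = (-225 + 460)*(-158 - 137) = 235*(-295) = -69325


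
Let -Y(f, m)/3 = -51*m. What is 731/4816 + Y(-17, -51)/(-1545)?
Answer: 300067/57680 ≈ 5.2023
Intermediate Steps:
Y(f, m) = 153*m (Y(f, m) = -(-153)*m = 153*m)
731/4816 + Y(-17, -51)/(-1545) = 731/4816 + (153*(-51))/(-1545) = 731*(1/4816) - 7803*(-1/1545) = 17/112 + 2601/515 = 300067/57680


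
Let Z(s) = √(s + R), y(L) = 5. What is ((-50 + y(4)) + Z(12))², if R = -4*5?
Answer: 2017 - 180*I*√2 ≈ 2017.0 - 254.56*I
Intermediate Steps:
R = -20
Z(s) = √(-20 + s) (Z(s) = √(s - 20) = √(-20 + s))
((-50 + y(4)) + Z(12))² = ((-50 + 5) + √(-20 + 12))² = (-45 + √(-8))² = (-45 + 2*I*√2)²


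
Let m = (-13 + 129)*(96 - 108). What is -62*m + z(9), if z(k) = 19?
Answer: 86323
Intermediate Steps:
m = -1392 (m = 116*(-12) = -1392)
-62*m + z(9) = -62*(-1392) + 19 = 86304 + 19 = 86323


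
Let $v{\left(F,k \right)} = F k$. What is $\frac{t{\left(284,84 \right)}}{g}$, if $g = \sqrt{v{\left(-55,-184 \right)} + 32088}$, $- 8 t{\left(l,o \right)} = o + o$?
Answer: $- \frac{21 \sqrt{2638}}{10552} \approx -0.10222$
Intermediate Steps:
$t{\left(l,o \right)} = - \frac{o}{4}$ ($t{\left(l,o \right)} = - \frac{o + o}{8} = - \frac{2 o}{8} = - \frac{o}{4}$)
$g = 4 \sqrt{2638}$ ($g = \sqrt{\left(-55\right) \left(-184\right) + 32088} = \sqrt{10120 + 32088} = \sqrt{42208} = 4 \sqrt{2638} \approx 205.45$)
$\frac{t{\left(284,84 \right)}}{g} = \frac{\left(- \frac{1}{4}\right) 84}{4 \sqrt{2638}} = - 21 \frac{\sqrt{2638}}{10552} = - \frac{21 \sqrt{2638}}{10552}$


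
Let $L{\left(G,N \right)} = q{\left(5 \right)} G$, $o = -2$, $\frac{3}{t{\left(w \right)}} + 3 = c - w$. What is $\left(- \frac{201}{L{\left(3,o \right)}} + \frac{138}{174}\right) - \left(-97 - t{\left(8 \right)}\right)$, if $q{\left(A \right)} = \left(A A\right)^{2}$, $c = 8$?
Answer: $\frac{1752432}{18125} \approx 96.686$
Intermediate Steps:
$t{\left(w \right)} = \frac{3}{5 - w}$ ($t{\left(w \right)} = \frac{3}{-3 - \left(-8 + w\right)} = \frac{3}{5 - w}$)
$q{\left(A \right)} = A^{4}$ ($q{\left(A \right)} = \left(A^{2}\right)^{2} = A^{4}$)
$L{\left(G,N \right)} = 625 G$ ($L{\left(G,N \right)} = 5^{4} G = 625 G$)
$\left(- \frac{201}{L{\left(3,o \right)}} + \frac{138}{174}\right) - \left(-97 - t{\left(8 \right)}\right) = \left(- \frac{201}{625 \cdot 3} + \frac{138}{174}\right) - \left(-97 - - \frac{3}{-5 + 8}\right) = \left(- \frac{201}{1875} + 138 \cdot \frac{1}{174}\right) - \left(-97 - - \frac{3}{3}\right) = \left(\left(-201\right) \frac{1}{1875} + \frac{23}{29}\right) - \left(-97 - \left(-3\right) \frac{1}{3}\right) = \left(- \frac{67}{625} + \frac{23}{29}\right) - \left(-97 - -1\right) = \frac{12432}{18125} - \left(-97 + 1\right) = \frac{12432}{18125} - -96 = \frac{12432}{18125} + 96 = \frac{1752432}{18125}$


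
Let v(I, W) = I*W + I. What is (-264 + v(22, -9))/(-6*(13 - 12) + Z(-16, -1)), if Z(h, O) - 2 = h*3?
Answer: 110/13 ≈ 8.4615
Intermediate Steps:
Z(h, O) = 2 + 3*h (Z(h, O) = 2 + h*3 = 2 + 3*h)
v(I, W) = I + I*W
(-264 + v(22, -9))/(-6*(13 - 12) + Z(-16, -1)) = (-264 + 22*(1 - 9))/(-6*(13 - 12) + (2 + 3*(-16))) = (-264 + 22*(-8))/(-6*1 + (2 - 48)) = (-264 - 176)/(-6 - 46) = -440/(-52) = -440*(-1/52) = 110/13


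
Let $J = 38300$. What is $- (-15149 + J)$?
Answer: $-23151$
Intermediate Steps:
$- (-15149 + J) = - (-15149 + 38300) = \left(-1\right) 23151 = -23151$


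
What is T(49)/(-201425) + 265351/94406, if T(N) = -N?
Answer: 7636135867/2716532650 ≈ 2.8110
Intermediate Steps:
T(49)/(-201425) + 265351/94406 = -1*49/(-201425) + 265351/94406 = -49*(-1/201425) + 265351*(1/94406) = 7/28775 + 265351/94406 = 7636135867/2716532650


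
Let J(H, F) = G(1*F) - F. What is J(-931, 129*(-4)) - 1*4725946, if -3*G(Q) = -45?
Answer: -4725415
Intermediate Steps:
G(Q) = 15 (G(Q) = -⅓*(-45) = 15)
J(H, F) = 15 - F
J(-931, 129*(-4)) - 1*4725946 = (15 - 129*(-4)) - 1*4725946 = (15 - 1*(-516)) - 4725946 = (15 + 516) - 4725946 = 531 - 4725946 = -4725415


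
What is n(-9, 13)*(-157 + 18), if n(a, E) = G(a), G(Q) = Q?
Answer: 1251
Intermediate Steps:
n(a, E) = a
n(-9, 13)*(-157 + 18) = -9*(-157 + 18) = -9*(-139) = 1251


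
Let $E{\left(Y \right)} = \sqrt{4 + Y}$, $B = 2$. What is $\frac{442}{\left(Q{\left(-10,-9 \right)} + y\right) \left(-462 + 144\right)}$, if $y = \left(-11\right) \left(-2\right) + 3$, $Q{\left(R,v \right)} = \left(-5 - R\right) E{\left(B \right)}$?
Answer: $- \frac{221}{3021} + \frac{221 \sqrt{6}}{15105} \approx -0.037316$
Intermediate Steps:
$Q{\left(R,v \right)} = \sqrt{6} \left(-5 - R\right)$ ($Q{\left(R,v \right)} = \left(-5 - R\right) \sqrt{4 + 2} = \left(-5 - R\right) \sqrt{6} = \sqrt{6} \left(-5 - R\right)$)
$y = 25$ ($y = 22 + 3 = 25$)
$\frac{442}{\left(Q{\left(-10,-9 \right)} + y\right) \left(-462 + 144\right)} = \frac{442}{\left(\sqrt{6} \left(-5 - -10\right) + 25\right) \left(-462 + 144\right)} = \frac{442}{\left(\sqrt{6} \left(-5 + 10\right) + 25\right) \left(-318\right)} = \frac{442}{\left(\sqrt{6} \cdot 5 + 25\right) \left(-318\right)} = \frac{442}{\left(5 \sqrt{6} + 25\right) \left(-318\right)} = \frac{442}{\left(25 + 5 \sqrt{6}\right) \left(-318\right)} = \frac{442}{-7950 - 1590 \sqrt{6}}$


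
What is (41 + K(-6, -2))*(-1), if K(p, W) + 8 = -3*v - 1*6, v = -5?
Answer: -42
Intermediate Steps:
K(p, W) = 1 (K(p, W) = -8 + (-3*(-5) - 1*6) = -8 + (15 - 6) = -8 + 9 = 1)
(41 + K(-6, -2))*(-1) = (41 + 1)*(-1) = 42*(-1) = -42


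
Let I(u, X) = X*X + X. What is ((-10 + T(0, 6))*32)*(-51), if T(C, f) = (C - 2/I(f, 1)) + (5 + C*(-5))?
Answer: 9792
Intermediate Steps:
I(u, X) = X + X² (I(u, X) = X² + X = X + X²)
T(C, f) = 4 - 4*C (T(C, f) = (C - 2/(1 + 1)) + (5 + C*(-5)) = (C - 2/(1*2)) + (5 - 5*C) = (C - 2/2) + (5 - 5*C) = (C - 2*½) + (5 - 5*C) = (C - 1) + (5 - 5*C) = (-1 + C) + (5 - 5*C) = 4 - 4*C)
((-10 + T(0, 6))*32)*(-51) = ((-10 + (4 - 4*0))*32)*(-51) = ((-10 + (4 + 0))*32)*(-51) = ((-10 + 4)*32)*(-51) = -6*32*(-51) = -192*(-51) = 9792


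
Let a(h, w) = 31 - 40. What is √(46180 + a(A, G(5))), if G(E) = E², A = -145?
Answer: √46171 ≈ 214.87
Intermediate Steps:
a(h, w) = -9
√(46180 + a(A, G(5))) = √(46180 - 9) = √46171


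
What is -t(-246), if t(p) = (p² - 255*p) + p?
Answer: -123000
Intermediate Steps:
t(p) = p² - 254*p
-t(-246) = -(-246)*(-254 - 246) = -(-246)*(-500) = -1*123000 = -123000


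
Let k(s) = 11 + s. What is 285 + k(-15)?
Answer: 281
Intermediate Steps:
285 + k(-15) = 285 + (11 - 15) = 285 - 4 = 281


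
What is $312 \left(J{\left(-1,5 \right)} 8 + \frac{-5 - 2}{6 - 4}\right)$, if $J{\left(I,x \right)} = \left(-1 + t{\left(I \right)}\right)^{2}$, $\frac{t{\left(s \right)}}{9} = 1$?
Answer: $158652$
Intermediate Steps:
$t{\left(s \right)} = 9$ ($t{\left(s \right)} = 9 \cdot 1 = 9$)
$J{\left(I,x \right)} = 64$ ($J{\left(I,x \right)} = \left(-1 + 9\right)^{2} = 8^{2} = 64$)
$312 \left(J{\left(-1,5 \right)} 8 + \frac{-5 - 2}{6 - 4}\right) = 312 \left(64 \cdot 8 + \frac{-5 - 2}{6 - 4}\right) = 312 \left(512 - \frac{7}{2}\right) = 312 \cdot \frac{1017}{2} = 158652$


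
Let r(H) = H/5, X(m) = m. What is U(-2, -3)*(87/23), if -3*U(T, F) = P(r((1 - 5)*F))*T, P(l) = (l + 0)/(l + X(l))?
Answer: 29/23 ≈ 1.2609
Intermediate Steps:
r(H) = H/5 (r(H) = H*(1/5) = H/5)
P(l) = 1/2 (P(l) = (l + 0)/(l + l) = l/((2*l)) = l*(1/(2*l)) = 1/2)
U(T, F) = -T/6
U(-2, -3)*(87/23) = (-1/6*(-2))*(87/23) = (87*(1/23))/3 = (1/3)*(87/23) = 29/23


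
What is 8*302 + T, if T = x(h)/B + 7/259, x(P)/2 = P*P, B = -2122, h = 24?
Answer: 94824661/39257 ≈ 2415.5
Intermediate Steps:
x(P) = 2*P² (x(P) = 2*(P*P) = 2*P²)
T = -20251/39257 (T = (2*24²)/(-2122) + 7/259 = (2*576)*(-1/2122) + 7*(1/259) = 1152*(-1/2122) + 1/37 = -576/1061 + 1/37 = -20251/39257 ≈ -0.51586)
8*302 + T = 8*302 - 20251/39257 = 2416 - 20251/39257 = 94824661/39257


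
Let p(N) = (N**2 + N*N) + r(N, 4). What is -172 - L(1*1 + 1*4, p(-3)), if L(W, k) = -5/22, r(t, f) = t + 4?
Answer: -3779/22 ≈ -171.77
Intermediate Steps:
r(t, f) = 4 + t
p(N) = 4 + N + 2*N**2 (p(N) = (N**2 + N*N) + (4 + N) = (N**2 + N**2) + (4 + N) = 2*N**2 + (4 + N) = 4 + N + 2*N**2)
L(W, k) = -5/22 (L(W, k) = -5*1/22 = -5/22)
-172 - L(1*1 + 1*4, p(-3)) = -172 - 1*(-5/22) = -172 + 5/22 = -3779/22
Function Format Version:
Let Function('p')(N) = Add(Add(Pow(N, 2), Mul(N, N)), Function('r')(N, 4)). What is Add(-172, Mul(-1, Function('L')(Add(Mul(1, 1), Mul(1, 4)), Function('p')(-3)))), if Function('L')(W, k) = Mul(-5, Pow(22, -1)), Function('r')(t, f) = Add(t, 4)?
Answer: Rational(-3779, 22) ≈ -171.77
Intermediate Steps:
Function('r')(t, f) = Add(4, t)
Function('p')(N) = Add(4, N, Mul(2, Pow(N, 2))) (Function('p')(N) = Add(Add(Pow(N, 2), Mul(N, N)), Add(4, N)) = Add(Add(Pow(N, 2), Pow(N, 2)), Add(4, N)) = Add(Mul(2, Pow(N, 2)), Add(4, N)) = Add(4, N, Mul(2, Pow(N, 2))))
Function('L')(W, k) = Rational(-5, 22) (Function('L')(W, k) = Mul(-5, Rational(1, 22)) = Rational(-5, 22))
Add(-172, Mul(-1, Function('L')(Add(Mul(1, 1), Mul(1, 4)), Function('p')(-3)))) = Add(-172, Mul(-1, Rational(-5, 22))) = Add(-172, Rational(5, 22)) = Rational(-3779, 22)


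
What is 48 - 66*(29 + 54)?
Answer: -5430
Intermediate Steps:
48 - 66*(29 + 54) = 48 - 66*83 = 48 - 5478 = -5430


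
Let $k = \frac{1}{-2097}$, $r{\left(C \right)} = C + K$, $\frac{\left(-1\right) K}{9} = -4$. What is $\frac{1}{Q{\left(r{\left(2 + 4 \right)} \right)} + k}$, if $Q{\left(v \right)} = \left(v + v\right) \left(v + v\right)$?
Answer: $\frac{2097}{14796431} \approx 0.00014172$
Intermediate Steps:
$K = 36$ ($K = \left(-9\right) \left(-4\right) = 36$)
$r{\left(C \right)} = 36 + C$ ($r{\left(C \right)} = C + 36 = 36 + C$)
$Q{\left(v \right)} = 4 v^{2}$ ($Q{\left(v \right)} = 2 v 2 v = 4 v^{2}$)
$k = - \frac{1}{2097} \approx -0.00047687$
$\frac{1}{Q{\left(r{\left(2 + 4 \right)} \right)} + k} = \frac{1}{4 \left(36 + \left(2 + 4\right)\right)^{2} - \frac{1}{2097}} = \frac{1}{4 \left(36 + 6\right)^{2} - \frac{1}{2097}} = \frac{1}{4 \cdot 42^{2} - \frac{1}{2097}} = \frac{1}{4 \cdot 1764 - \frac{1}{2097}} = \frac{1}{7056 - \frac{1}{2097}} = \frac{1}{\frac{14796431}{2097}} = \frac{2097}{14796431}$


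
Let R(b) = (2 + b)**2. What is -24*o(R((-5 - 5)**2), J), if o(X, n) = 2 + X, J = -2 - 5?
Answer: -249744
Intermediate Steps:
J = -7
-24*o(R((-5 - 5)**2), J) = -24*(2 + (2 + (-5 - 5)**2)**2) = -24*(2 + (2 + (-10)**2)**2) = -24*(2 + (2 + 100)**2) = -24*(2 + 102**2) = -24*(2 + 10404) = -24*10406 = -249744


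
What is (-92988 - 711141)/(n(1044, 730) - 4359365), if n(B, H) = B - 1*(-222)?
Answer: 804129/4358099 ≈ 0.18451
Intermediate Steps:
n(B, H) = 222 + B (n(B, H) = B + 222 = 222 + B)
(-92988 - 711141)/(n(1044, 730) - 4359365) = (-92988 - 711141)/((222 + 1044) - 4359365) = -804129/(1266 - 4359365) = -804129/(-4358099) = -804129*(-1/4358099) = 804129/4358099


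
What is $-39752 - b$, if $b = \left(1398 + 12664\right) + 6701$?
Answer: $-60515$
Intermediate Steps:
$b = 20763$ ($b = 14062 + 6701 = 20763$)
$-39752 - b = -39752 - 20763 = -60515$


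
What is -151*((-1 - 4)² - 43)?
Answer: 2718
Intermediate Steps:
-151*((-1 - 4)² - 43) = -151*((-5)² - 43) = -151*(25 - 43) = -151*(-18) = 2718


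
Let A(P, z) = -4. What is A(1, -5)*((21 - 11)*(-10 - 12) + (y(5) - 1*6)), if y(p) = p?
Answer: 884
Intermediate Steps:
A(1, -5)*((21 - 11)*(-10 - 12) + (y(5) - 1*6)) = -4*((21 - 11)*(-10 - 12) + (5 - 1*6)) = -4*(10*(-22) + (5 - 6)) = -4*(-220 - 1) = -4*(-221) = 884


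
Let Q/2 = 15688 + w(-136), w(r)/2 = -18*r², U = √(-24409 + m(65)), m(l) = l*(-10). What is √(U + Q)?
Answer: √(-1300336 + I*√25059) ≈ 0.069 + 1140.3*I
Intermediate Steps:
m(l) = -10*l
U = I*√25059 (U = √(-24409 - 10*65) = √(-24409 - 650) = √(-25059) = I*√25059 ≈ 158.3*I)
w(r) = -36*r² (w(r) = 2*(-18*r²) = -36*r²)
Q = -1300336 (Q = 2*(15688 - 36*(-136)²) = 2*(15688 - 36*18496) = 2*(15688 - 665856) = 2*(-650168) = -1300336)
√(U + Q) = √(I*√25059 - 1300336) = √(-1300336 + I*√25059)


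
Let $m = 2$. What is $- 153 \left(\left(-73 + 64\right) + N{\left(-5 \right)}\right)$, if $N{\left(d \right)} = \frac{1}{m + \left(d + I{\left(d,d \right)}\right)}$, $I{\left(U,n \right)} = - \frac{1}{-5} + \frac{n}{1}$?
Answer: $\frac{18156}{13} \approx 1396.6$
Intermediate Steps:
$I{\left(U,n \right)} = \frac{1}{5} + n$ ($I{\left(U,n \right)} = \left(-1\right) \left(- \frac{1}{5}\right) + n 1 = \frac{1}{5} + n$)
$N{\left(d \right)} = \frac{1}{\frac{11}{5} + 2 d}$ ($N{\left(d \right)} = \frac{1}{2 + \left(d + \left(\frac{1}{5} + d\right)\right)} = \frac{1}{2 + \left(\frac{1}{5} + 2 d\right)} = \frac{1}{\frac{11}{5} + 2 d}$)
$- 153 \left(\left(-73 + 64\right) + N{\left(-5 \right)}\right) = - 153 \left(\left(-73 + 64\right) + \frac{5}{11 + 10 \left(-5\right)}\right) = - 153 \left(-9 + \frac{5}{11 - 50}\right) = - 153 \left(-9 + \frac{5}{-39}\right) = - 153 \left(-9 + 5 \left(- \frac{1}{39}\right)\right) = - 153 \left(-9 - \frac{5}{39}\right) = \left(-153\right) \left(- \frac{356}{39}\right) = \frac{18156}{13}$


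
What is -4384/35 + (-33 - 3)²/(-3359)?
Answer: -14771216/117565 ≈ -125.64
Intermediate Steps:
-4384/35 + (-33 - 3)²/(-3359) = -4384*1/35 + (-36)²*(-1/3359) = -4384/35 + 1296*(-1/3359) = -4384/35 - 1296/3359 = -14771216/117565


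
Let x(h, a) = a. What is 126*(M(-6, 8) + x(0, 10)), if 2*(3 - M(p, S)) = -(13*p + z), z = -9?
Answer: -3843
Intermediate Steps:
M(p, S) = -3/2 + 13*p/2 (M(p, S) = 3 - (-1)*(13*p - 9)/2 = 3 - (-1)*(-9 + 13*p)/2 = 3 - (9 - 13*p)/2 = 3 + (-9/2 + 13*p/2) = -3/2 + 13*p/2)
126*(M(-6, 8) + x(0, 10)) = 126*((-3/2 + (13/2)*(-6)) + 10) = 126*((-3/2 - 39) + 10) = 126*(-81/2 + 10) = 126*(-61/2) = -3843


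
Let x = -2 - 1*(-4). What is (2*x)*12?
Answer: 48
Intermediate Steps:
x = 2 (x = -2 + 4 = 2)
(2*x)*12 = (2*2)*12 = 4*12 = 48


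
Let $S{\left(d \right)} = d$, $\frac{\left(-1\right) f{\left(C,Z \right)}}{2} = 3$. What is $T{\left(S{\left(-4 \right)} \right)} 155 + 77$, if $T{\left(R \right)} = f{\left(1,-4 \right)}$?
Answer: $-853$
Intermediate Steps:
$f{\left(C,Z \right)} = -6$ ($f{\left(C,Z \right)} = \left(-2\right) 3 = -6$)
$T{\left(R \right)} = -6$
$T{\left(S{\left(-4 \right)} \right)} 155 + 77 = \left(-6\right) 155 + 77 = -930 + 77 = -853$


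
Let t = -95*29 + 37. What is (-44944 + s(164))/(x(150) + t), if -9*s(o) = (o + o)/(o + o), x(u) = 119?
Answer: 404497/23391 ≈ 17.293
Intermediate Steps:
t = -2718 (t = -2755 + 37 = -2718)
s(o) = -1/9 (s(o) = -(o + o)/(9*(o + o)) = -2*o/(9*(2*o)) = -2*o*1/(2*o)/9 = -1/9*1 = -1/9)
(-44944 + s(164))/(x(150) + t) = (-44944 - 1/9)/(119 - 2718) = -404497/9/(-2599) = -404497/9*(-1/2599) = 404497/23391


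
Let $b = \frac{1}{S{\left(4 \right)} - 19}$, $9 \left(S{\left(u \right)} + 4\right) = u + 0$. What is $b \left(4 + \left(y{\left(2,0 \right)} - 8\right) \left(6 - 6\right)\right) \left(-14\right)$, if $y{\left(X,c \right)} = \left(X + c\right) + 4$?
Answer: $\frac{72}{29} \approx 2.4828$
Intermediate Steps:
$S{\left(u \right)} = -4 + \frac{u}{9}$ ($S{\left(u \right)} = -4 + \frac{u + 0}{9} = -4 + \frac{u}{9}$)
$y{\left(X,c \right)} = 4 + X + c$
$b = - \frac{9}{203}$ ($b = \frac{1}{\left(-4 + \frac{1}{9} \cdot 4\right) - 19} = \frac{1}{\left(-4 + \frac{4}{9}\right) - 19} = \frac{1}{- \frac{32}{9} - 19} = \frac{1}{- \frac{203}{9}} = - \frac{9}{203} \approx -0.044335$)
$b \left(4 + \left(y{\left(2,0 \right)} - 8\right) \left(6 - 6\right)\right) \left(-14\right) = - \frac{9 \left(4 + \left(\left(4 + 2 + 0\right) - 8\right) \left(6 - 6\right)\right)}{203} \left(-14\right) = - \frac{9 \left(4 + \left(6 - 8\right) 0\right)}{203} \left(-14\right) = - \frac{9 \left(4 - 0\right)}{203} \left(-14\right) = - \frac{9 \left(4 + 0\right)}{203} \left(-14\right) = \left(- \frac{9}{203}\right) 4 \left(-14\right) = \left(- \frac{36}{203}\right) \left(-14\right) = \frac{72}{29}$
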